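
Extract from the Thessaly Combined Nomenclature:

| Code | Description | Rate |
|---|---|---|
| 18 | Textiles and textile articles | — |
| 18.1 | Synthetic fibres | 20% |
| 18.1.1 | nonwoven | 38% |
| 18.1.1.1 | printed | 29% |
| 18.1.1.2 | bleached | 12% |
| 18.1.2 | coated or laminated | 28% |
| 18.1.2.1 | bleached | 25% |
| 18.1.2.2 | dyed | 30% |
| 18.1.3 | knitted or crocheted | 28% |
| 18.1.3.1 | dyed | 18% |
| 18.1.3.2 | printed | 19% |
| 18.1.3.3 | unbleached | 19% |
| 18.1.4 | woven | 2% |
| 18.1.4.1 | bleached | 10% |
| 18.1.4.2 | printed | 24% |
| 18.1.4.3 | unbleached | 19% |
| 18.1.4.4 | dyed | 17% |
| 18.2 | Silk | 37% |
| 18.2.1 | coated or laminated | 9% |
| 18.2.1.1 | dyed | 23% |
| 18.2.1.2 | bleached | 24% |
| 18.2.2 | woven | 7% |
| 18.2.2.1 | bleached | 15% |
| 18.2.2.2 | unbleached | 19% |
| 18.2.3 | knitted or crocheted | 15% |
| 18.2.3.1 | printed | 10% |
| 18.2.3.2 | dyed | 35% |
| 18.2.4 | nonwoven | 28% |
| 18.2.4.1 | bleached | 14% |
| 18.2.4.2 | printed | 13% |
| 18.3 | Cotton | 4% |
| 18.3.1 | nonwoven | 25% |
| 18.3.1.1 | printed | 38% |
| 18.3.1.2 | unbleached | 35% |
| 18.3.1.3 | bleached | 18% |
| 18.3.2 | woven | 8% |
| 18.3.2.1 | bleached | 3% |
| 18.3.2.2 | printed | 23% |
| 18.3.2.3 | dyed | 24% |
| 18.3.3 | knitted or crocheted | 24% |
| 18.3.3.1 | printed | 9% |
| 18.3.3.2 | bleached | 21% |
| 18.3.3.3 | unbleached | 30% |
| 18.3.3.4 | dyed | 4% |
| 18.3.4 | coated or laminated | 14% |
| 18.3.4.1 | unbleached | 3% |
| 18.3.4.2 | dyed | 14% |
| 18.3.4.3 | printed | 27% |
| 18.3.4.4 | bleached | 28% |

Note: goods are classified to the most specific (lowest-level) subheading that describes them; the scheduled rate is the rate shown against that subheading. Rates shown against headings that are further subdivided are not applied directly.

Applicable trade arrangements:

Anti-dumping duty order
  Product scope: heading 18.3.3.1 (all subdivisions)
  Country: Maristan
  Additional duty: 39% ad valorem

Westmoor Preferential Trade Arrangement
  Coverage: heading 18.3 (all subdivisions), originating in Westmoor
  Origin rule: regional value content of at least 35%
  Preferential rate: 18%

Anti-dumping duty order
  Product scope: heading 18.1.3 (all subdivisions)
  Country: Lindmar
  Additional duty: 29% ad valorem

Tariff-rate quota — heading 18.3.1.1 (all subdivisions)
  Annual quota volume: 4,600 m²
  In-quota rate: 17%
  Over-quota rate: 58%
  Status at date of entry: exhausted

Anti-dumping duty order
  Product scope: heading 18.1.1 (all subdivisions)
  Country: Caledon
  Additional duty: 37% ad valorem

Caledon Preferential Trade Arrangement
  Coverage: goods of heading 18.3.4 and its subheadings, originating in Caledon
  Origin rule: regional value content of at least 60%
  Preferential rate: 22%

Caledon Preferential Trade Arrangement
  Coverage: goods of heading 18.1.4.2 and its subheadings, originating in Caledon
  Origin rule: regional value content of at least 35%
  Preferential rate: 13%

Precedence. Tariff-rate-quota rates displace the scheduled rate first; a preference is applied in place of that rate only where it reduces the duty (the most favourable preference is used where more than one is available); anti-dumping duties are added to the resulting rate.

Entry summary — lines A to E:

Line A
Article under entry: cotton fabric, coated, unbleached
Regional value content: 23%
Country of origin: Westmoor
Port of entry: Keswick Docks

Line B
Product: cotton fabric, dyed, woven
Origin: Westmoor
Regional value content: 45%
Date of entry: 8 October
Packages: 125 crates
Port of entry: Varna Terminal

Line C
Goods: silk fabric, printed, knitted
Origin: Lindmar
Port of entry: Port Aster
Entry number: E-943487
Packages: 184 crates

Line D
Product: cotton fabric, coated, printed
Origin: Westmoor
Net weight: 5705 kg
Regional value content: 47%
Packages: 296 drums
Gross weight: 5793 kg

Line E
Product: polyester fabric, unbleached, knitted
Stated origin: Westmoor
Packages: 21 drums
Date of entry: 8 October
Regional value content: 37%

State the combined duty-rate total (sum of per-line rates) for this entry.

68%

Line A: cotton → 18.3; coated → 18.3.4; unbleached → 18.3.4.1. Scheduled 3%. Westmoor agreement on 18.3: RVC < 35%. → 3%.
Line B: cotton → 18.3; woven → 18.3.2; dyed → 18.3.2.3. Scheduled 24%. Westmoor agreement on 18.3: RVC ≥ 35% → 18% available; preferential 18%. → 18%.
Line C: silk → 18.2; knitted → 18.2.3; printed → 18.2.3.1. Scheduled 10%. No special measure applies. → 10%.
Line D: cotton → 18.3; coated → 18.3.4; printed → 18.3.4.3. Scheduled 27%. Westmoor agreement on 18.3: RVC ≥ 35% → 18% available; preferential 18%. → 18%.
Line E: polyester → 18.1; knitted → 18.1.3; unbleached → 18.1.3.3. Scheduled 19%. Westmoor agreement on 18.3: 18.1.3.3 not covered. → 19%.
Sum: 3% + 18% + 10% + 18% + 19% = 68%.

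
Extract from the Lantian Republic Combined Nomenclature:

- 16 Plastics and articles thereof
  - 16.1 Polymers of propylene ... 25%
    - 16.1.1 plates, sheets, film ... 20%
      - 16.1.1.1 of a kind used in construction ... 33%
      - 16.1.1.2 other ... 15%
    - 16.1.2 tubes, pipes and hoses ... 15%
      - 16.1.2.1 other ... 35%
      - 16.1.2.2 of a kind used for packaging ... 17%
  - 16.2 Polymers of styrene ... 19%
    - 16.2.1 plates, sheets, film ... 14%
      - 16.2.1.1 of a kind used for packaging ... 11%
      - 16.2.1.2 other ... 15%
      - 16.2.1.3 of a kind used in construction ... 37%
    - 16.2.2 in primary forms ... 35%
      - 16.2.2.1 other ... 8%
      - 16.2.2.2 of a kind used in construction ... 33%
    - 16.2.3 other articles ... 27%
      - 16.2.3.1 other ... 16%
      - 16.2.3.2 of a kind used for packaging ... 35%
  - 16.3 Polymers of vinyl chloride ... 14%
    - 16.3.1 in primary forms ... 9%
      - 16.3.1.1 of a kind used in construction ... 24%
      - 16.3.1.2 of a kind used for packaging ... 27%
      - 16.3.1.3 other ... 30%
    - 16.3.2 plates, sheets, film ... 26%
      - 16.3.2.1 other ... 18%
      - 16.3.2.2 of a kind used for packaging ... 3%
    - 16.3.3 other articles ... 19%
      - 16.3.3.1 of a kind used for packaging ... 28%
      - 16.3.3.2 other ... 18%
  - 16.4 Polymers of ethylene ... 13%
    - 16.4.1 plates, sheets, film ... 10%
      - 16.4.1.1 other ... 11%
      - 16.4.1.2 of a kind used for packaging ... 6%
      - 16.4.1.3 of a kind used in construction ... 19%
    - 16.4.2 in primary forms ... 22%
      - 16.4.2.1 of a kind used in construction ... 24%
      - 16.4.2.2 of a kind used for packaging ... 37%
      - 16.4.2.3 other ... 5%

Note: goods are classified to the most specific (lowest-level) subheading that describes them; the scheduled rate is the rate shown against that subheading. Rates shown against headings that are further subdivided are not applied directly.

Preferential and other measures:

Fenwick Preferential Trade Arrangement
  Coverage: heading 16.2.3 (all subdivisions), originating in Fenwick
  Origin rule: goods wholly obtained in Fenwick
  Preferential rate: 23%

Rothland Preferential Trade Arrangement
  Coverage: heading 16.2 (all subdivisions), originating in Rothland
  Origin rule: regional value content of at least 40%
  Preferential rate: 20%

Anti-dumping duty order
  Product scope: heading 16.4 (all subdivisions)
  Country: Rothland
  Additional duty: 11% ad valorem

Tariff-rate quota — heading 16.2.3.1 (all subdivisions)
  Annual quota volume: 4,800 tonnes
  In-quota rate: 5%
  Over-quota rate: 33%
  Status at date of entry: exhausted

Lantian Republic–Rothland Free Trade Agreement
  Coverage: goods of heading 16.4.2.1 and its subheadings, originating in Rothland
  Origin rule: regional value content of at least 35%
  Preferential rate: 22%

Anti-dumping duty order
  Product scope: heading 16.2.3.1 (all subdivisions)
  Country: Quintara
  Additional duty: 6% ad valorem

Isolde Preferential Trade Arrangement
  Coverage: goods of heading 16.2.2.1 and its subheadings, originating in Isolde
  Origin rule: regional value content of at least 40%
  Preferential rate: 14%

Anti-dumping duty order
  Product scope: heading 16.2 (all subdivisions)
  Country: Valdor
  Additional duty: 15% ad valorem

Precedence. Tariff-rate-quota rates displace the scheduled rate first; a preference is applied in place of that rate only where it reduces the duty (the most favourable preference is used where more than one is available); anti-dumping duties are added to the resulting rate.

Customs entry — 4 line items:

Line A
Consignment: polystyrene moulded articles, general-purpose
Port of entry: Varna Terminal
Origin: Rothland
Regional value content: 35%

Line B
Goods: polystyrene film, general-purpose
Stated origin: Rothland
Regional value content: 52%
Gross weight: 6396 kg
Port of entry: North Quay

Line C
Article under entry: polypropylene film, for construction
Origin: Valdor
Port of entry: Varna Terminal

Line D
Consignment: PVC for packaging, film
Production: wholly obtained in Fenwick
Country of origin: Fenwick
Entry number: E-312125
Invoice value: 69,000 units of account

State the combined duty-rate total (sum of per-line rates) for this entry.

84%

Line A: polystyrene → 16.2; moulded articles → 16.2.3; general-purpose → 16.2.3.1. Scheduled 16%. quota on 16.2.3.1 exhausted → over-quota 33%; Rothland agreement on 16.2: RVC < 40%; Rothland agreement on 16.4.2.1: 16.2.3.1 not covered. → 33%.
Line B: polystyrene → 16.2; film → 16.2.1; general-purpose → 16.2.1.2. Scheduled 15%. Rothland agreement on 16.2: RVC ≥ 40% → 20% available; Rothland agreement on 16.4.2.1: 16.2.1.2 not covered; preference 20% not lower than 15% → no reduction. → 15%.
Line C: polypropylene → 16.1; film → 16.1.1; for construction → 16.1.1.1. Scheduled 33%. No special measure applies. → 33%.
Line D: PVC → 16.3; film → 16.3.2; for packaging → 16.3.2.2. Scheduled 3%. Fenwick agreement on 16.2.3: 16.3.2.2 not covered. → 3%.
Sum: 33% + 15% + 33% + 3% = 84%.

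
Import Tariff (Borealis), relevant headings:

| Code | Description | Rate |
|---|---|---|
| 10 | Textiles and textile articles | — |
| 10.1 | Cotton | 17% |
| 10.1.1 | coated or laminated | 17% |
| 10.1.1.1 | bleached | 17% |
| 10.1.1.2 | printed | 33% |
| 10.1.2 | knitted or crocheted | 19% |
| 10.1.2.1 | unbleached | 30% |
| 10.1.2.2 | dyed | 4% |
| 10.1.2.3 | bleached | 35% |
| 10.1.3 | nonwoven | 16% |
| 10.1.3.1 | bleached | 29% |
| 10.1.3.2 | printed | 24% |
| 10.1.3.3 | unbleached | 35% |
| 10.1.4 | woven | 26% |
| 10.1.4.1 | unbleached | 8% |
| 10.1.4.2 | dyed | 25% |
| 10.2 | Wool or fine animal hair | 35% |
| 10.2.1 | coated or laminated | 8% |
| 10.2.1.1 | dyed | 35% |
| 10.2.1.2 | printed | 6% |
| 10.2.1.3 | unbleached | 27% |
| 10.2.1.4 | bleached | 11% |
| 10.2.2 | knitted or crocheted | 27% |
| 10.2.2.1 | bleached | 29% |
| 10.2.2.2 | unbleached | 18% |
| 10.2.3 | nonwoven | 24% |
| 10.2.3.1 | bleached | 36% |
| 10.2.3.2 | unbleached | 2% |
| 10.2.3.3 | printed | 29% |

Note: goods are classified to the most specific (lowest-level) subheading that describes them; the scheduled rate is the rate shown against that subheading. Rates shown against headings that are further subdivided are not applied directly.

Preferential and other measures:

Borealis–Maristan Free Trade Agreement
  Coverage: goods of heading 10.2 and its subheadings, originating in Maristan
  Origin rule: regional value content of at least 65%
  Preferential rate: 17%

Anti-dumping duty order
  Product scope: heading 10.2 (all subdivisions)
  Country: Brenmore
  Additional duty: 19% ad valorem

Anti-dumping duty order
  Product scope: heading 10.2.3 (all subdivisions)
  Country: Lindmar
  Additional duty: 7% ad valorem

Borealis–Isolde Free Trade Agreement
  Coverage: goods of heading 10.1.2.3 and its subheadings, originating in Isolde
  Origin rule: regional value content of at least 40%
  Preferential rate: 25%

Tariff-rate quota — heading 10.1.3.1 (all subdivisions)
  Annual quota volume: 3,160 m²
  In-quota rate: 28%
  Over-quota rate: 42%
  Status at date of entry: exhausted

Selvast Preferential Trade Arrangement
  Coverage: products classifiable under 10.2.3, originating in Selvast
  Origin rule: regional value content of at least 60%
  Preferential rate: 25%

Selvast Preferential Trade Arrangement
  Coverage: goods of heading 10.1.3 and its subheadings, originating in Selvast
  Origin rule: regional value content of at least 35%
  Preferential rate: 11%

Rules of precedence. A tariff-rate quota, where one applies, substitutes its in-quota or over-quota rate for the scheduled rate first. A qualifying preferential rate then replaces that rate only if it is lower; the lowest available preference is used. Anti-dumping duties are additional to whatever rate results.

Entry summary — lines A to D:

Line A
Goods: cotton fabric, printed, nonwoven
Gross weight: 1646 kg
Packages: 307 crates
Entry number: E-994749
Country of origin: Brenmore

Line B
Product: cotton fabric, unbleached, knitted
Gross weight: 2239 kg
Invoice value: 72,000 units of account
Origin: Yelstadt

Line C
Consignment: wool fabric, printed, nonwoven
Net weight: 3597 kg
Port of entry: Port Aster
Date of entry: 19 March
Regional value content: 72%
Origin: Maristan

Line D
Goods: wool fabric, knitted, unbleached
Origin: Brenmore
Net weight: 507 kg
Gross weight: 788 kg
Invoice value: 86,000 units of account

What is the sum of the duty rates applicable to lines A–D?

Line A: cotton → 10.1; nonwoven → 10.1.3; printed → 10.1.3.2. Scheduled 24%. No special measure applies. → 24%.
Line B: cotton → 10.1; knitted → 10.1.2; unbleached → 10.1.2.1. Scheduled 30%. No special measure applies. → 30%.
Line C: wool → 10.2; nonwoven → 10.2.3; printed → 10.2.3.3. Scheduled 29%. Maristan agreement on 10.2: RVC ≥ 65% → 17% available; preferential 17%. → 17%.
Line D: wool → 10.2; knitted → 10.2.2; unbleached → 10.2.2.2. Scheduled 18%. anti-dumping (Brenmore, 10.2): +19%; total 18% + 19% = 37%. → 37%.
Sum: 24% + 30% + 17% + 37% = 108%.

108%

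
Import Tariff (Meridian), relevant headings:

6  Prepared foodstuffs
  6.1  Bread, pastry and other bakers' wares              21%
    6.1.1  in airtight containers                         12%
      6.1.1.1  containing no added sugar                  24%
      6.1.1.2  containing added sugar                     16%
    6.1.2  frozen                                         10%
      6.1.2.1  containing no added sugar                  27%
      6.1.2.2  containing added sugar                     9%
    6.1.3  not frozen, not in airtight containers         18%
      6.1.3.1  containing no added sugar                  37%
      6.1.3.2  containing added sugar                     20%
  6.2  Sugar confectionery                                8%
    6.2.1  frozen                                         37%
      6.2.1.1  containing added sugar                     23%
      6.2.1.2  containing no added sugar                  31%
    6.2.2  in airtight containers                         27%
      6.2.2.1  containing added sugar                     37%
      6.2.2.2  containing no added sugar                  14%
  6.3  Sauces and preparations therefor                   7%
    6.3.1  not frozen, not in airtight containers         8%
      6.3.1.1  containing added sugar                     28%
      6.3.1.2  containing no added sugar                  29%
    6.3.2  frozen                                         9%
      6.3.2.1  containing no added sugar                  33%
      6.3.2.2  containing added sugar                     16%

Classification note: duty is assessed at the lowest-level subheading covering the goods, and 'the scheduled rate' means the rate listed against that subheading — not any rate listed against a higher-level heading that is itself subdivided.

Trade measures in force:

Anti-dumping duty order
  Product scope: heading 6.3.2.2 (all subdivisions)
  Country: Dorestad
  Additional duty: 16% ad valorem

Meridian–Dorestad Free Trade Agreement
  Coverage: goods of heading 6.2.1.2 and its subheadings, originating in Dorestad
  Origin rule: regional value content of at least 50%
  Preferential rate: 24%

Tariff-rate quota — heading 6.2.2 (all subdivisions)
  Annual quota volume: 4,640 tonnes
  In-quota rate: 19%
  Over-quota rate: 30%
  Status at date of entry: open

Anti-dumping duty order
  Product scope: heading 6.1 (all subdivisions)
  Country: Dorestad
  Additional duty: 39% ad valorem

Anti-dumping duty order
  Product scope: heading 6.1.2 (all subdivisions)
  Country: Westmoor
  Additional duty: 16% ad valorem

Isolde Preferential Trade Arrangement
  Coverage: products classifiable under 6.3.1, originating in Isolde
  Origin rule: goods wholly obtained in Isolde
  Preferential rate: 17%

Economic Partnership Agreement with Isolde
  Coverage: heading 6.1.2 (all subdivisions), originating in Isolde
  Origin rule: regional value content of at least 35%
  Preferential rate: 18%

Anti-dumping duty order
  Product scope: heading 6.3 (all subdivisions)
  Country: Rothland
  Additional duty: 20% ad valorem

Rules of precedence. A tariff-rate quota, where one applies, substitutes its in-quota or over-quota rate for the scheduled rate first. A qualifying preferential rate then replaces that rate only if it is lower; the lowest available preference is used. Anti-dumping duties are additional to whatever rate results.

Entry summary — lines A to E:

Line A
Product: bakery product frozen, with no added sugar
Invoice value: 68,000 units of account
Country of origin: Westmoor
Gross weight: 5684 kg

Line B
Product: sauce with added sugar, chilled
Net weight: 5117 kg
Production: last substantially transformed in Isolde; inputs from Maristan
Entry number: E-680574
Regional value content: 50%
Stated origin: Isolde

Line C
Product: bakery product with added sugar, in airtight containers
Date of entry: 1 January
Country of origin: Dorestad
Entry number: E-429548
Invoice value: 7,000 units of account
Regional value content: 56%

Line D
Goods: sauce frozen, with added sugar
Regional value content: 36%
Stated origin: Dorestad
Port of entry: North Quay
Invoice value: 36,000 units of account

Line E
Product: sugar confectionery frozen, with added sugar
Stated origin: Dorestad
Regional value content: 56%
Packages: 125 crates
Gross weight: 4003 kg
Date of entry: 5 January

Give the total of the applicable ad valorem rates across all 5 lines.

Line A: bakery product → 6.1; frozen → 6.1.2; with no added sugar → 6.1.2.1. Scheduled 27%. anti-dumping (Westmoor, 6.1.2): +16%; total 27% + 16% = 43%. → 43%.
Line B: sauce → 6.3; chilled → 6.3.1; with added sugar → 6.3.1.1. Scheduled 28%. Isolde agreement on 6.3.1: not wholly obtained; Isolde agreement on 6.1.2: 6.3.1.1 not covered. → 28%.
Line C: bakery product → 6.1; in airtight containers → 6.1.1; with added sugar → 6.1.1.2. Scheduled 16%. Dorestad agreement on 6.2.1.2: 6.1.1.2 not covered; anti-dumping (Dorestad, 6.1): +39%; total 16% + 39% = 55%. → 55%.
Line D: sauce → 6.3; frozen → 6.3.2; with added sugar → 6.3.2.2. Scheduled 16%. Dorestad agreement on 6.2.1.2: 6.3.2.2 not covered; anti-dumping (Dorestad, 6.3.2.2): +16%; total 16% + 16% = 32%. → 32%.
Line E: sugar confectionery → 6.2; frozen → 6.2.1; with added sugar → 6.2.1.1. Scheduled 23%. Dorestad agreement on 6.2.1.2: 6.2.1.1 not covered. → 23%.
Sum: 43% + 28% + 55% + 32% + 23% = 181%.

181%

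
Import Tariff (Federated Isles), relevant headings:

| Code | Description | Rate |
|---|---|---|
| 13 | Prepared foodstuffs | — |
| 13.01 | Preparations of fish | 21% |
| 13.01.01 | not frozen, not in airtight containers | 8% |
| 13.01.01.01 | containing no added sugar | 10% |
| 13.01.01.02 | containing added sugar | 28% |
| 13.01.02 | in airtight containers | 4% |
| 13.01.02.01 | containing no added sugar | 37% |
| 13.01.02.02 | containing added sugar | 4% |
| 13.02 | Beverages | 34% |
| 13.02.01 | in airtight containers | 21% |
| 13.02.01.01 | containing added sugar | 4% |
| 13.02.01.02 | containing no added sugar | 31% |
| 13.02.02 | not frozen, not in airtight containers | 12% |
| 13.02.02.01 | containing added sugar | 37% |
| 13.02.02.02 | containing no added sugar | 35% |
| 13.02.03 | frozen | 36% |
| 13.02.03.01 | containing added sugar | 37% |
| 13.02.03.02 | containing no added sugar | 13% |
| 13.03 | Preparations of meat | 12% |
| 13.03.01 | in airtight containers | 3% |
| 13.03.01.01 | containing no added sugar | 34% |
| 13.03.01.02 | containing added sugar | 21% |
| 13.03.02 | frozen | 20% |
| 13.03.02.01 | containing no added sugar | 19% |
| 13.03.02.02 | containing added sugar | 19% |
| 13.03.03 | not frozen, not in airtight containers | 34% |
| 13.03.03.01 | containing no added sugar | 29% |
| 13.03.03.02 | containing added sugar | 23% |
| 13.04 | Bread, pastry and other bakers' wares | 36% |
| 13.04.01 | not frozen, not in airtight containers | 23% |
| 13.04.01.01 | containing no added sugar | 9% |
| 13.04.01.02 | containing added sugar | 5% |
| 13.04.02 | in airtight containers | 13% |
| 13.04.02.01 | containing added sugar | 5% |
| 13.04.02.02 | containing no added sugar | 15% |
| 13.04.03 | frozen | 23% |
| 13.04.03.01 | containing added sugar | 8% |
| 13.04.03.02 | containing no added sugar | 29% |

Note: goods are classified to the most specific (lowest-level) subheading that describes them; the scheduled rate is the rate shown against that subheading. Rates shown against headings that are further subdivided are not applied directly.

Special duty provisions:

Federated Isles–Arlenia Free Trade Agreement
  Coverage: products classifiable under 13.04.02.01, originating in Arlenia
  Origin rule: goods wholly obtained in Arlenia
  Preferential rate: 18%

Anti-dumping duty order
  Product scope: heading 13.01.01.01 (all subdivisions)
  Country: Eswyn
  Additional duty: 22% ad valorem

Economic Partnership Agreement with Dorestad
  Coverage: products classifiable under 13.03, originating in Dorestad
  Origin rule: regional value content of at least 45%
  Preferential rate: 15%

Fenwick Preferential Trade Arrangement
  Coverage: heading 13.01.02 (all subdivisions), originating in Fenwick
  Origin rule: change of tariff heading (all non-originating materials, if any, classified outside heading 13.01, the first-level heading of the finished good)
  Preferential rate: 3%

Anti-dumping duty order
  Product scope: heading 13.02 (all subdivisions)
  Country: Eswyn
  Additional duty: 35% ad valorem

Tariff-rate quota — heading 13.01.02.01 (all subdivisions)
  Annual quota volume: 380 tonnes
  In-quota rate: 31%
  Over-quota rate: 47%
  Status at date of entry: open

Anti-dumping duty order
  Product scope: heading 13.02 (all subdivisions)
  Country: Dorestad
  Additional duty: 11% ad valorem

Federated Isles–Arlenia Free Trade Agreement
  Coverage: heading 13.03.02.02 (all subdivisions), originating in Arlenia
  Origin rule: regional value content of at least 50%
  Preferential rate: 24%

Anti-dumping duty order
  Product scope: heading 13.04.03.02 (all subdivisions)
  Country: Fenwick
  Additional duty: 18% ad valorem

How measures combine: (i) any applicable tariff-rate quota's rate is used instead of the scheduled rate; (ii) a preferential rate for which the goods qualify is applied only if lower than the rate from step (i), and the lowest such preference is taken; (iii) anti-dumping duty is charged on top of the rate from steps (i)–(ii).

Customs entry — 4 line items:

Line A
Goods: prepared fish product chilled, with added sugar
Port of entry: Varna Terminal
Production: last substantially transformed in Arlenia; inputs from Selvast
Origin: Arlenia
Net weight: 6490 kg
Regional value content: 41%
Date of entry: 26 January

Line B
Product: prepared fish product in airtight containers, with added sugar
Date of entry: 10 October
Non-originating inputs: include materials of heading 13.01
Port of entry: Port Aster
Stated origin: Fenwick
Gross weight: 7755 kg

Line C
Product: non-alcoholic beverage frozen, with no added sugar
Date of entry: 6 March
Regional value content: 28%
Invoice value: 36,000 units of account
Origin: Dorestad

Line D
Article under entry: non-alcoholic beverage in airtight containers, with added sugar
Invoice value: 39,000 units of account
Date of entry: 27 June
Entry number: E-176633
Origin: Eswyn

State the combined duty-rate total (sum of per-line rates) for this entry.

Line A: prepared fish product → 13.01; chilled → 13.01.01; with added sugar → 13.01.01.02. Scheduled 28%. Arlenia agreement on 13.04.02.01: 13.01.01.02 not covered; Arlenia agreement on 13.03.02.02: 13.01.01.02 not covered. → 28%.
Line B: prepared fish product → 13.01; in airtight containers → 13.01.02; with added sugar → 13.01.02.02. Scheduled 4%. Fenwick agreement on 13.01.02: CTH not met. → 4%.
Line C: non-alcoholic beverage → 13.02; frozen → 13.02.03; with no added sugar → 13.02.03.02. Scheduled 13%. Dorestad agreement on 13.03: 13.02.03.02 not covered; anti-dumping (Dorestad, 13.02): +11%; total 13% + 11% = 24%. → 24%.
Line D: non-alcoholic beverage → 13.02; in airtight containers → 13.02.01; with added sugar → 13.02.01.01. Scheduled 4%. anti-dumping (Eswyn, 13.02): +35%; total 4% + 35% = 39%. → 39%.
Sum: 28% + 4% + 24% + 39% = 95%.

95%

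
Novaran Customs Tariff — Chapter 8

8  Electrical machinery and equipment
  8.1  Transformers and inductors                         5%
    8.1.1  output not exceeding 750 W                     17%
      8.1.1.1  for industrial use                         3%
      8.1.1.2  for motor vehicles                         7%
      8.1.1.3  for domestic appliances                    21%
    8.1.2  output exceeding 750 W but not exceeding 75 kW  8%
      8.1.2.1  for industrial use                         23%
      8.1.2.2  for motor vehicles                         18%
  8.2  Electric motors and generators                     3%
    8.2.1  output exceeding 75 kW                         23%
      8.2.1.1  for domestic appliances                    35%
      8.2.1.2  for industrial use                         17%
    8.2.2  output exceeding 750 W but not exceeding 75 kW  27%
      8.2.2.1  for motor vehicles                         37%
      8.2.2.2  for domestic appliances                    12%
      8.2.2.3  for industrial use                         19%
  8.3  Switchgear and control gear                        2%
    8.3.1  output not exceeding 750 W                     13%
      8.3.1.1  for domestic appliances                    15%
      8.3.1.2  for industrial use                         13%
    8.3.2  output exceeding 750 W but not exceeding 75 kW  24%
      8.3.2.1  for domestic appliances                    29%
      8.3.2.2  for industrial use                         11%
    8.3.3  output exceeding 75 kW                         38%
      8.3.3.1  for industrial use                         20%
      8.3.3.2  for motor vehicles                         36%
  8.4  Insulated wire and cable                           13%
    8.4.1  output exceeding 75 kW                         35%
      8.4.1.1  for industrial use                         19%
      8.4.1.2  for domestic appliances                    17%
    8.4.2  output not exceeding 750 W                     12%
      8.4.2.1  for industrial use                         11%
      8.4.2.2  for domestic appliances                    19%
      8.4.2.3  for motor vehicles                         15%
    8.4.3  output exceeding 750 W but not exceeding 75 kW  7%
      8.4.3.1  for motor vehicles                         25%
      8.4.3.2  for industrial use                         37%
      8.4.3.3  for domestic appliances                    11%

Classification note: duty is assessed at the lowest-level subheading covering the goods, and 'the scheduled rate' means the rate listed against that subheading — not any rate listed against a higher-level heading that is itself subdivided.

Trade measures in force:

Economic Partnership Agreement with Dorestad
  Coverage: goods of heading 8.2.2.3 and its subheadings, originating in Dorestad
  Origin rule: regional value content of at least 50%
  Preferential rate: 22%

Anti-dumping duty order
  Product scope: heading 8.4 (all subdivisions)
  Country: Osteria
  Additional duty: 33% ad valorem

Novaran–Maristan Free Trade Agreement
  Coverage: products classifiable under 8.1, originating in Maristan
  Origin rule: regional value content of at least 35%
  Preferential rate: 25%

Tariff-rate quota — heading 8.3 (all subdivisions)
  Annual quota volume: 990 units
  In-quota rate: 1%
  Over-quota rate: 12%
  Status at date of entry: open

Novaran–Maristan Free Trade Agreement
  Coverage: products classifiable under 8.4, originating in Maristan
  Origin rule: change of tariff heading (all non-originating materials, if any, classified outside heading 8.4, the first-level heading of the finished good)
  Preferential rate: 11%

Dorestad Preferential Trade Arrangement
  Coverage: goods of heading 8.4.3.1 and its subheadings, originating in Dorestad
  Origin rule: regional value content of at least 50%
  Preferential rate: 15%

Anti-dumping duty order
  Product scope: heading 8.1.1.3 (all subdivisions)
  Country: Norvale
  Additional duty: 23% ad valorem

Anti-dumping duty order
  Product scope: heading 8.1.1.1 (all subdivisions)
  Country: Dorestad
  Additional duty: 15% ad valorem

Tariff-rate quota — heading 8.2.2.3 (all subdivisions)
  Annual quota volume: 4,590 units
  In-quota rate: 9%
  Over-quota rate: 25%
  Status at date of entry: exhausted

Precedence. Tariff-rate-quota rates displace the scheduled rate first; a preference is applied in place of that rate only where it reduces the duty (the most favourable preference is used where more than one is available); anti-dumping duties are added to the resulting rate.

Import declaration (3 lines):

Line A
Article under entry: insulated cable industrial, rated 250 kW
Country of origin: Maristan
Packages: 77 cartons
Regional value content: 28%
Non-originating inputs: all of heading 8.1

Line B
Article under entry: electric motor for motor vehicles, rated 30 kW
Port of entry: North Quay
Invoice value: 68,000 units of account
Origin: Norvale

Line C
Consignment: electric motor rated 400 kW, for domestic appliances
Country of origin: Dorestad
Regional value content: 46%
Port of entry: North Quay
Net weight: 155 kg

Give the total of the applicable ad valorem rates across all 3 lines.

83%

Line A: insulated cable → 8.4; rated 250 kW → 8.4.1; industrial → 8.4.1.1. Scheduled 19%. Maristan agreement on 8.1: 8.4.1.1 not covered; Maristan agreement on 8.4: CTH met → 11% available; preferential 11%. → 11%.
Line B: electric motor → 8.2; rated 30 kW → 8.2.2; for motor vehicles → 8.2.2.1. Scheduled 37%. No special measure applies. → 37%.
Line C: electric motor → 8.2; rated 400 kW → 8.2.1; for domestic appliances → 8.2.1.1. Scheduled 35%. Dorestad agreement on 8.2.2.3: 8.2.1.1 not covered; Dorestad agreement on 8.4.3.1: 8.2.1.1 not covered. → 35%.
Sum: 11% + 37% + 35% = 83%.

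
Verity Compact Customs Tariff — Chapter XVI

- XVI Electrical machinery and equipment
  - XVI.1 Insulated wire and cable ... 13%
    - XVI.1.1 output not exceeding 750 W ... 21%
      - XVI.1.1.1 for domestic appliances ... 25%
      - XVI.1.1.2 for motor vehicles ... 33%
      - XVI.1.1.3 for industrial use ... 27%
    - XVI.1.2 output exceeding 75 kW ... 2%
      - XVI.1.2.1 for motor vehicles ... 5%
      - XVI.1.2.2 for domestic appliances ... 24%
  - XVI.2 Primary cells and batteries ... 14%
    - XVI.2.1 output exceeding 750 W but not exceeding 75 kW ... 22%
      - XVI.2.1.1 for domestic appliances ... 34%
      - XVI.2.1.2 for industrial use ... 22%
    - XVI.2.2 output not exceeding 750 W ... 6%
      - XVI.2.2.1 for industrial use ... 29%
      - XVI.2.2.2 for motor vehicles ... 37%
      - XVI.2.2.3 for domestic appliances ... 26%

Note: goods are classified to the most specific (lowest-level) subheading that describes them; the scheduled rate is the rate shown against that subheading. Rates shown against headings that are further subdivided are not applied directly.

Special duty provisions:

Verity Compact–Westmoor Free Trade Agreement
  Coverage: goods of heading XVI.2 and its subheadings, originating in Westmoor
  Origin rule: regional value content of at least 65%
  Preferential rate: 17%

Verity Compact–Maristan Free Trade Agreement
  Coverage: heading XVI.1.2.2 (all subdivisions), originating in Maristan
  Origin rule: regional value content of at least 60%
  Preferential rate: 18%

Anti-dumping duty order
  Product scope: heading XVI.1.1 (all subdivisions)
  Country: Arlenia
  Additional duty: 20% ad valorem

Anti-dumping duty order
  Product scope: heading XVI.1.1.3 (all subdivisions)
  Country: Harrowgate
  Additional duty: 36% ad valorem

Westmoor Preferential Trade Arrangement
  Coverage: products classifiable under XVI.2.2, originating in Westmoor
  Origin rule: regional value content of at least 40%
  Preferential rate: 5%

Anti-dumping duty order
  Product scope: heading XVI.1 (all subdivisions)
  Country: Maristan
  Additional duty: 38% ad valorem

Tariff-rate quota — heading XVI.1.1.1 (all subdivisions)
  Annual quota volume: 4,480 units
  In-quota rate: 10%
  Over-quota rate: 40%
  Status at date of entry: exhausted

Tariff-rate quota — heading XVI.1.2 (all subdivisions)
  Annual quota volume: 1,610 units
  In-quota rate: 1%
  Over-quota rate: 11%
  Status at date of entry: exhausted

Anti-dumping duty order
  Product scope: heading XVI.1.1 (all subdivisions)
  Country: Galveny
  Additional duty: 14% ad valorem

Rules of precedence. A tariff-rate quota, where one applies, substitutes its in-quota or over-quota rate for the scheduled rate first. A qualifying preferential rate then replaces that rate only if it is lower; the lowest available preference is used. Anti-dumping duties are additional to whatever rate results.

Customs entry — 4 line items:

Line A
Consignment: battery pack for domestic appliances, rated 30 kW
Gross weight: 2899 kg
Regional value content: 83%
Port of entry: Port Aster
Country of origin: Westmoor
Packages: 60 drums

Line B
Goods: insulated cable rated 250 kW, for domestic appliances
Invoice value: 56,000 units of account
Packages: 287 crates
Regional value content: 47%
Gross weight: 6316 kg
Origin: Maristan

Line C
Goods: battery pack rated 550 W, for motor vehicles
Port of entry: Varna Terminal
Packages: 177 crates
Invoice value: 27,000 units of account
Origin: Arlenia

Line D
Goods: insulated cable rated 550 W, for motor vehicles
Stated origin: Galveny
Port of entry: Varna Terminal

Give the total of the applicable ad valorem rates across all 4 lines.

Line A: battery pack → XVI.2; rated 30 kW → XVI.2.1; for domestic appliances → XVI.2.1.1. Scheduled 34%. Westmoor agreement on XVI.2: RVC ≥ 65% → 17% available; Westmoor agreement on XVI.2.2: XVI.2.1.1 not covered; preferential 17%. → 17%.
Line B: insulated cable → XVI.1; rated 250 kW → XVI.1.2; for domestic appliances → XVI.1.2.2. Scheduled 24%. quota on XVI.1.2 exhausted → over-quota 11%; Maristan agreement on XVI.1.2.2: RVC < 60%; anti-dumping (Maristan, XVI.1): +38%; total 11% + 38% = 49%. → 49%.
Line C: battery pack → XVI.2; rated 550 W → XVI.2.2; for motor vehicles → XVI.2.2.2. Scheduled 37%. No special measure applies. → 37%.
Line D: insulated cable → XVI.1; rated 550 W → XVI.1.1; for motor vehicles → XVI.1.1.2. Scheduled 33%. anti-dumping (Galveny, XVI.1.1): +14%; total 33% + 14% = 47%. → 47%.
Sum: 17% + 49% + 37% + 47% = 150%.

150%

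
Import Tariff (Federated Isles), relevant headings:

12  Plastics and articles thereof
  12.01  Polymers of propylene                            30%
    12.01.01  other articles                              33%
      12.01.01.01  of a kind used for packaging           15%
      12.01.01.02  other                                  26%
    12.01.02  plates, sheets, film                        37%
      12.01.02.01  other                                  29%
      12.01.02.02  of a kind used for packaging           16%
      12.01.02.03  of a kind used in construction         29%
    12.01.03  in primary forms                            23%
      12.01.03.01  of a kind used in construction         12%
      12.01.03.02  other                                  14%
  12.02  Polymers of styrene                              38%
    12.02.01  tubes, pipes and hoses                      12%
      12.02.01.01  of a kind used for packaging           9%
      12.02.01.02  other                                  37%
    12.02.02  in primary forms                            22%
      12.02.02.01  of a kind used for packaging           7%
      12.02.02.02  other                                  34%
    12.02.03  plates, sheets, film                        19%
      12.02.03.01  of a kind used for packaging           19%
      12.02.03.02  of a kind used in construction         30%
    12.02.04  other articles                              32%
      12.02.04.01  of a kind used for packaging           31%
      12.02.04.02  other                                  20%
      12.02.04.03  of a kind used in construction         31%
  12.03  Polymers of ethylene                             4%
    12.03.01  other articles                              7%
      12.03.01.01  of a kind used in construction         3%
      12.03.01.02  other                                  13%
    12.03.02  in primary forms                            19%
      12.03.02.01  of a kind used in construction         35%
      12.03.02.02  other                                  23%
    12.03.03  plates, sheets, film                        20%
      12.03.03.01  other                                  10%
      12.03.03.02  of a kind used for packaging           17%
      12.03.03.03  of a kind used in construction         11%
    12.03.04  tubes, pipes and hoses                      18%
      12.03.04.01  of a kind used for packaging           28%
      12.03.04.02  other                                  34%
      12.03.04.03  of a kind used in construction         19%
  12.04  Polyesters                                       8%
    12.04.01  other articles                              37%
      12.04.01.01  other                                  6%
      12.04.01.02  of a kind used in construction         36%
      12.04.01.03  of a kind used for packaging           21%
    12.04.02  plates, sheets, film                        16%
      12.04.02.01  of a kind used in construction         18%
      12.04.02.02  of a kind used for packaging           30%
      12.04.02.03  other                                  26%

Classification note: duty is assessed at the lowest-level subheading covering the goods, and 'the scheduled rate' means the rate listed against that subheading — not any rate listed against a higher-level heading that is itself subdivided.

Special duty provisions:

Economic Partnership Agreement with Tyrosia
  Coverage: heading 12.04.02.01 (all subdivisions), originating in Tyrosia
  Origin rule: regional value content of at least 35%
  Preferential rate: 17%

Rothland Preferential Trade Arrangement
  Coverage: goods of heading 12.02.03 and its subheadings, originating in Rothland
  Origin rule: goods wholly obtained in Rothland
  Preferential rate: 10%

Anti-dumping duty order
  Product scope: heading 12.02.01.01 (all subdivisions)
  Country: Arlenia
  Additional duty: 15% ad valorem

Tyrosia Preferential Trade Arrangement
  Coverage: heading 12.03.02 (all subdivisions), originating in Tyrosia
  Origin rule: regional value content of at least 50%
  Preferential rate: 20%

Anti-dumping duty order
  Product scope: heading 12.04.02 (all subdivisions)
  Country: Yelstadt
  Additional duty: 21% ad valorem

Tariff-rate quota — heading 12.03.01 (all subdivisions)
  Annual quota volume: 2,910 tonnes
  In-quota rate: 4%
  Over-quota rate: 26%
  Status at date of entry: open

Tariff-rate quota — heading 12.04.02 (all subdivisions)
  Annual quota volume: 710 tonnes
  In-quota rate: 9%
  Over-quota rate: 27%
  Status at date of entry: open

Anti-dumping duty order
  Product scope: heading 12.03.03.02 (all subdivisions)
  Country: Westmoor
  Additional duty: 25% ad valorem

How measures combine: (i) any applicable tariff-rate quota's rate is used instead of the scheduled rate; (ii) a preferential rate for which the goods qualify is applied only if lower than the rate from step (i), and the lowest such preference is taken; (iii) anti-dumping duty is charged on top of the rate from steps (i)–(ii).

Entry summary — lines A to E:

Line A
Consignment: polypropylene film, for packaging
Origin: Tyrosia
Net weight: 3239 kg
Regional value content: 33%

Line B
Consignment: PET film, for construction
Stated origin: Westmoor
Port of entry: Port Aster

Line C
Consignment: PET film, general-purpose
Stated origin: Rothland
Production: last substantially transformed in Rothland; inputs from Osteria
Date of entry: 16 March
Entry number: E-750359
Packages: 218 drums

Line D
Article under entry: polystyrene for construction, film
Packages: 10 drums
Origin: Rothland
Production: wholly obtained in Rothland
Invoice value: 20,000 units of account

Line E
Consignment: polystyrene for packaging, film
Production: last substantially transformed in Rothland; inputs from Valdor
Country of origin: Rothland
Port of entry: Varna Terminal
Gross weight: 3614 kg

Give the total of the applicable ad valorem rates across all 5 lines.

63%

Line A: polypropylene → 12.01; film → 12.01.02; for packaging → 12.01.02.02. Scheduled 16%. Tyrosia agreement on 12.04.02.01: 12.01.02.02 not covered; Tyrosia agreement on 12.03.02: 12.01.02.02 not covered. → 16%.
Line B: PET → 12.04; film → 12.04.02; for construction → 12.04.02.01. Scheduled 18%. quota on 12.04.02 open → in-quota 9%. → 9%.
Line C: PET → 12.04; film → 12.04.02; general-purpose → 12.04.02.03. Scheduled 26%. quota on 12.04.02 open → in-quota 9%; Rothland agreement on 12.02.03: 12.04.02.03 not covered. → 9%.
Line D: polystyrene → 12.02; film → 12.02.03; for construction → 12.02.03.02. Scheduled 30%. Rothland agreement on 12.02.03: wholly obtained → 10% available; preferential 10%. → 10%.
Line E: polystyrene → 12.02; film → 12.02.03; for packaging → 12.02.03.01. Scheduled 19%. Rothland agreement on 12.02.03: not wholly obtained. → 19%.
Sum: 16% + 9% + 9% + 10% + 19% = 63%.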